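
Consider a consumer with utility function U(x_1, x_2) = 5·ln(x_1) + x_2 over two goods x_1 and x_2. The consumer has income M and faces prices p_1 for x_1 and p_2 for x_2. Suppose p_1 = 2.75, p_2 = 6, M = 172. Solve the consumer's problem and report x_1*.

x_1* = 10.9091

Set MRS = p_1/p_2: (5/x_1)/1 = p_1/p_2.
So x_1*(p_1,p_2) = 5·p_2/p_1, independent of income; and x_2* = (M − 5·p_2)/p_2.
At the given prices: x_1* = 5·6/2.75 = 10.9091.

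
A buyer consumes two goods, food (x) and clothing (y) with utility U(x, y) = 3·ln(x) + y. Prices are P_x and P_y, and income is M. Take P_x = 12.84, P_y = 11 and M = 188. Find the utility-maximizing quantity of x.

x* = 2.5701

Set MRS = P_x/P_y: (3/x)/1 = P_x/P_y.
So x*(P_x,P_y) = 3·P_y/P_x, independent of income; and y* = (M − 3·P_y)/P_y.
At the given prices: x* = 3·11/12.84 = 2.5701.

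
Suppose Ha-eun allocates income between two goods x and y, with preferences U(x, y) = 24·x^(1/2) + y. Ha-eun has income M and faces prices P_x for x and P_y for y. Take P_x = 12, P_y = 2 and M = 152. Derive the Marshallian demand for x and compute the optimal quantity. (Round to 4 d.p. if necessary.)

x* = 4

Utility is quasi-linear in y; the FOC for x is 12/√x = P_x/P_y.
Solve: √x = 12·P_y/P_x, so x*(P_x,P_y) = (12·P_y/P_x)², and y* = (M − P_x·x*)/P_y.
Plugging in: x* = (12·2/12)² = 4.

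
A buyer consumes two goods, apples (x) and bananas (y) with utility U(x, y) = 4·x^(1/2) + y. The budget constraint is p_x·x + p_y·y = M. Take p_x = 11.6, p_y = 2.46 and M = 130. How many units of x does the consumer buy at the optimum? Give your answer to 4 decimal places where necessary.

x* = 0.1799

MU_x = 2/√x, MU_y = 1. Tangency: 2/√x = p_x/p_y.
Thus x* = (2·p_y/p_x)² — independent of M — with the rest of income spent on y.
Plugging in: x* = (2·2.46/11.6)² = 0.1799.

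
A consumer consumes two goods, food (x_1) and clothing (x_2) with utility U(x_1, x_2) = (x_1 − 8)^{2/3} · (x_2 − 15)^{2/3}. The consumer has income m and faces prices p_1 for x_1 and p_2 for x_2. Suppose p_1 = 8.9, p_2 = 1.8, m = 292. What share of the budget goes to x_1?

share on x_1 = 0.5757

After buying the subsistence bundle (8, 15), a share 0.5 of the remaining income goes to x_1: x_1* = 8 + 0.5·(m − 8p_1 − 15p_2)/p_1.
Discretionary income = 292 − 8·8.9 − 15·1.8 = 193.8; x_1* = 8 + 0.5·193.8/8.9 = 18.8876; x_2* = 15 + 0.5·193.8/1.8 = 68.8333.
Expenditure on x_1: 8.9·18.8876 = 168.1; share = 0.5757.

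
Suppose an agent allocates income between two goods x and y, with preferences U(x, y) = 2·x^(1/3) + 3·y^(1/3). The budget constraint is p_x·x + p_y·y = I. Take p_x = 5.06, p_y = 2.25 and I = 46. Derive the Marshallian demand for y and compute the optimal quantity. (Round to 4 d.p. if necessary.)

y* = 14.9998

MRS = MU_x/MU_y = (2/3)·(y/x)^(2/3). Set equal to p_x/p_y.
Hence y/x = ((3/2)·p_x/p_y)^(1/(2/3)), i.e. raised to the 1.5 power.
With the ratio pinned down, the budget gives x* = I/(p_x + p_y·(y/x)) and y* = (y/x)·x*.
Numerically y/x = 6.195679, so x* = 46/(5.06 + 2.25·6.195679) = 2.421 and y* = 6.195679·2.421 = 14.9998.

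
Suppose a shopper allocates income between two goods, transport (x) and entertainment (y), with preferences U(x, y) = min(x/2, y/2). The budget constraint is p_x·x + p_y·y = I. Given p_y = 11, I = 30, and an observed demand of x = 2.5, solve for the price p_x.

p_x = 1

Leontief preferences: the optimum is at the kink where x/2 = y/2, i.e. y = x.
Budget: p_x·x + p_y·x = I, so (2·p_x + 2·p_y)·x = 2·I.
Demand: x*(p_x,p_y,I) = 2·I/(2·p_x + 2·p_y), y* = 2·I/(2·p_x + 2·p_y).
Set x* = 2.5 in the demand function and solve for p_x: p_x = 1.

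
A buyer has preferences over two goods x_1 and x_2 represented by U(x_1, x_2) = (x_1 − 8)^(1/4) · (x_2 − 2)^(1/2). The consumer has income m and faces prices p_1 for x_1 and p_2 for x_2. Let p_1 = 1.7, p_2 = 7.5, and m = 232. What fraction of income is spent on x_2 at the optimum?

Let x_1' = x_1−8, x_2' = x_2−2. MRS = (1/2)·x_2'/x_1' = p_1/p_2.
After buying the subsistence bundle (8, 2), a share 1/3 of the remaining income goes to x_1: x_1* = 8 + 1/3·(m − 8p_1 − 2p_2)/p_1.
Discretionary income = 232 − 8·1.7 − 2·7.5 = 203.4; x_1* = 8 + 1/3·203.4/1.7 = 47.8824; x_2* = 2 + 2/3·203.4/7.5 = 20.08.
Expenditure on x_2: 7.5·20.08 = 150.6; share = 0.6491.

share on x_2 = 0.6491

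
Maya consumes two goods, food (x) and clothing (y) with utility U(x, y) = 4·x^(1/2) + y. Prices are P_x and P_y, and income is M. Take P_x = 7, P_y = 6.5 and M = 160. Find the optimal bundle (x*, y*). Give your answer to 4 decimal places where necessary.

Set MRS = P_x/P_y: 2·x^(−1/2) = P_x/P_y.
Solve: √x = 2·P_y/P_x, so x*(P_x,P_y) = (2·P_y/P_x)², and y* = (M − P_x·x*)/P_y.
Plugging in: x* = (2·6.5/7)² = 3.449, y* = 20.9011.

x* = 3.449, y* = 20.9011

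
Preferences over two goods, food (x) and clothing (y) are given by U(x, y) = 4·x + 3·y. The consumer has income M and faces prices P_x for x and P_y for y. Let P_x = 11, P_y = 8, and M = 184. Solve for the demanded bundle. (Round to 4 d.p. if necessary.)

Perfect substitutes: compare marginal utility per dollar. 4/P_x vs 3/P_y → 0.3636 vs 0.375.
y gives more utility per dollar, so spend all income on y: y* = M/P_y, x* = 0.
Numerically: x* = 0, y* = 23.

x* = 0, y* = 23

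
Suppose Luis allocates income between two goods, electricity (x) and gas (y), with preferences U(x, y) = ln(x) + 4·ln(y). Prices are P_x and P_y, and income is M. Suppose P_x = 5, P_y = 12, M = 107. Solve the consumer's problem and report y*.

MU_x/MU_y = (y)/(4·x); tangency sets this equal to P_x/P_y.
Rearranging, P_y·y = 4·P_x·x. Substituting into the budget gives P_x·x·(1 + 4) = M.
Demand: x*(P_x,P_y,M) = 0.2·M/P_x and y* = 0.8·M/P_y.
At P_x=5, P_y=12, M=107: y* = 0.8·107/12 = 7.1333.

y* = 7.1333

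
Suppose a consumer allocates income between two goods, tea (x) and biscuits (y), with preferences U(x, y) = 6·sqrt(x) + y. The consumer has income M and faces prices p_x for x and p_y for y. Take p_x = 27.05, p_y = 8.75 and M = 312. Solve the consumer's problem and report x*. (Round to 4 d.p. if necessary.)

x* = 0.9417

Utility is quasi-linear in y; the FOC for x is 3/√x = p_x/p_y.
Solve: √x = 3·p_y/p_x, so x*(p_x,p_y) = (3·p_y/p_x)², and y* = (M − p_x·x*)/p_y.
Plugging in: x* = (3·8.75/27.05)² = 0.9417.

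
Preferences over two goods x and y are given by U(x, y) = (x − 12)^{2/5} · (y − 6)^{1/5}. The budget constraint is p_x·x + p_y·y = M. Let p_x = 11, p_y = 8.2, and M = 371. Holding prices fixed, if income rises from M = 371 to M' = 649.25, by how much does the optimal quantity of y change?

Δy* = 11.311

MRS = 2·(y−6)/(x−12). Tangency with p_x/p_y gives y−6 = (1/2)·(p_x/p_y)·(x−12).
After buying the subsistence bundle (12, 6), a share 2/3 of the remaining income goes to x: x* = 12 + 2/3·(M − 12p_x − 6p_y)/p_x.
Discretionary income = 371 − 12·11 − 6·8.2 = 189.8; y* = 6 + 1/3·189.8/8.2 = 13.7154.
At M' = 649.25: y* = 25.0264. Change: 25.0264 − 13.7154 = 11.311.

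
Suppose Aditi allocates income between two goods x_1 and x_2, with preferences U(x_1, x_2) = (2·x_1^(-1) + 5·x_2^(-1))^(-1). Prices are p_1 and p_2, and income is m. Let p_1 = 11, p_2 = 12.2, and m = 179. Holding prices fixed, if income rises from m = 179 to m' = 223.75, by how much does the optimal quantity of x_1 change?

Δx_1* = 1.5264

From the CES first-order condition, (2/5)·(x_2/x_1)^(2) = p_1/p_2.
Hence x_2/x_1 = ((5/2)·p_1/p_2)^(1/(2)), i.e. raised to the 0.5 power.
Substitute x_2 = (x_2/x_1)·x_1 into the budget: x_1* = m/(p_1 + p_2·(x_2/x_1)).
Numerically x_2/x_1 = 1.501365, so x_1* = 179/(11 + 12.2·1.501365) = 6.1057.
At m' = 223.75: x_1* = 7.6322. Change: 7.6322 − 6.1057 = 1.5264.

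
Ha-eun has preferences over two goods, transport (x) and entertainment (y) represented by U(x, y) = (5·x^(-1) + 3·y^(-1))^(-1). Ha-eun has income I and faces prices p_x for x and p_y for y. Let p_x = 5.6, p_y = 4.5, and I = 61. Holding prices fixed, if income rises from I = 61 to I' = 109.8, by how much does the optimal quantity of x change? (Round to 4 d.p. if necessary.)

Substitute y = (y/x)·x into the budget: x* = I/(p_x + p_y·(y/x)).
Numerically y/x = 0.864099, so x* = 61/(5.6 + 4.5·0.864099) = 6.4289.
At I' = 109.8: x* = 11.572. Change: 11.572 − 6.4289 = 5.1431.

Δx* = 5.1431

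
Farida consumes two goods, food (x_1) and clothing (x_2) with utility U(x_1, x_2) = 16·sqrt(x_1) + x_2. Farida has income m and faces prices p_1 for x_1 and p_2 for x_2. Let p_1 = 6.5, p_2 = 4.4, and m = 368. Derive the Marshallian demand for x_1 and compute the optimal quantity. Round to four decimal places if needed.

x_1* = 29.3264

MU_x_1 = 8/√x_1, MU_x_2 = 1. Tangency: 8/√x_1 = p_1/p_2.
Solve: √x_1 = 8·p_2/p_1, so x_1*(p_1,p_2) = (8·p_2/p_1)², and x_2* = (m − p_1·x_1*)/p_2.
Plugging in: x_1* = (8·4.4/6.5)² = 29.3264.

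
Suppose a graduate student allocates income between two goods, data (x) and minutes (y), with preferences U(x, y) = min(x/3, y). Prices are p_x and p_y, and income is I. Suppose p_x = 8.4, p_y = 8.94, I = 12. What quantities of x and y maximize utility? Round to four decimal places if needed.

Demand: x*(p_x,p_y,I) = 3·I/(3·p_x + p_y), y* = I/(3·p_x + p_y).
Here 3·8.4 + 8.94 = 34.14, giving x* = 1.0545 and y* = 0.3515.

x* = 1.0545, y* = 0.3515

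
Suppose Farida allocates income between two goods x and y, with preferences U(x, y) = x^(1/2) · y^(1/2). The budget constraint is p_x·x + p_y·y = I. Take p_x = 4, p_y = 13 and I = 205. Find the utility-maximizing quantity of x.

MU_x/MU_y = (0.5·y)/(0.5·x); tangency sets this equal to p_x/p_y.
So 0.5·p_y·y = 0.5·p_x·x; combined with the budget, a share 0.5 of income goes to x.
Demand: x*(p_x,p_y,I) = 0.5·I/p_x and y* = 0.5·I/p_y.
At p_x=4, p_y=13, I=205: x* = 0.5·205/4 = 25.625.

x* = 25.625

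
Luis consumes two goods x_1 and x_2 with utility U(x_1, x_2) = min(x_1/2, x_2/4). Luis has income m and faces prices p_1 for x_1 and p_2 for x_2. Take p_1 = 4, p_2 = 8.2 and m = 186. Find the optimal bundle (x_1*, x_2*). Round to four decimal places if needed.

x_1* = 9.1176, x_2* = 18.2353

With perfect complements, no substitution: consume in ratio x_1:x_2 = 2:4.
Budget: p_1·x_1 + p_2·2·x_1 = m, so (2·p_1 + 4·p_2)·x_1 = 2·m.
Demand: x_1*(p_1,p_2,m) = 2·m/(2·p_1 + 4·p_2), x_2* = 4·m/(2·p_1 + 4·p_2).
Here 2·4 + 4·8.2 = 40.8, giving x_1* = 9.1176 and x_2* = 18.2353.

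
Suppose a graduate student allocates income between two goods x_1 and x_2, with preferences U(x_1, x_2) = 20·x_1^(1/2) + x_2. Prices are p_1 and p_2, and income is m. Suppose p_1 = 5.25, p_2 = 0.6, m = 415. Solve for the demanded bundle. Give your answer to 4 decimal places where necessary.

x_1* = 1.3061, x_2* = 680.2381

Plugging in: x_1* = (10·0.6/5.25)² = 1.3061, x_2* = 680.2381.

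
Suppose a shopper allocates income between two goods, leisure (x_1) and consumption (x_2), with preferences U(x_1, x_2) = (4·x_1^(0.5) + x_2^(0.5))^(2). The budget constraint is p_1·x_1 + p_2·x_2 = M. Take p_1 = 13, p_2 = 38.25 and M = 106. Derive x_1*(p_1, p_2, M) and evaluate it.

x_1* = 7.9842

From the CES first-order condition, 4·(x_2/x_1)^(0.5) = p_1/p_2.
Hence x_2/x_1 = ((1/4)·p_1/p_2)^(1/(0.5)), i.e. raised to the 2 power.
With the ratio pinned down, the budget gives x_1* = M/(p_1 + p_2·(x_2/x_1)) and x_2* = (x_2/x_1)·x_1*.
Numerically x_2/x_1 = 0.007219, so x_1* = 106/(13 + 38.25·0.007219) = 7.9842.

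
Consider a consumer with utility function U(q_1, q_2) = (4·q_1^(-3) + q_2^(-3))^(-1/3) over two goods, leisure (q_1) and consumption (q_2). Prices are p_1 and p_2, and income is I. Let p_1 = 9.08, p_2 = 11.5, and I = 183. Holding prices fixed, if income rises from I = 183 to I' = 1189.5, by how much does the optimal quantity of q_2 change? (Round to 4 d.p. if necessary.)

Δq_2* = 40.0638

From the CES first-order condition, 4·(q_2/q_1)^(4) = p_1/p_2.
Hence q_2/q_1 = ((1/4)·p_1/p_2)^(1/(4)), i.e. raised to the 0.25 power.
With the ratio pinned down, the budget gives q_1* = I/(p_1 + p_2·(q_2/q_1)) and q_2* = (q_2/q_1)·q_1*.
Numerically q_2/q_1 = 0.666549, so q_1* = 183/(9.08 + 11.5·0.666549) = 10.9284 and q_2* = 0.666549·10.9284 = 7.2843.
At I' = 1189.5: q_2* = 47.3482. Change: 47.3482 − 7.2843 = 40.0638.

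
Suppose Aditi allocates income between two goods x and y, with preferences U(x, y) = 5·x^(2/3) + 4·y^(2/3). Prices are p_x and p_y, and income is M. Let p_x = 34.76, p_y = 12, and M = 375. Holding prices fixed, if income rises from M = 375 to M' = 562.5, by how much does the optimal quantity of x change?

Δx* = 1.0185

MRS = MU_x/MU_y = (5/4)·(y/x)^(1/3). Set equal to p_x/p_y.
Solve for the ratio: y/x = [(4/5)·p_x/p_y]^(3).
With the ratio pinned down, the budget gives x* = M/(p_x + p_y·(y/x)) and y* = (y/x)·x*.
Numerically y/x = 12.444158, so x* = 375/(34.76 + 12·12.444158) = 2.037.
At M' = 562.5: x* = 3.0556. Change: 3.0556 − 2.037 = 1.0185.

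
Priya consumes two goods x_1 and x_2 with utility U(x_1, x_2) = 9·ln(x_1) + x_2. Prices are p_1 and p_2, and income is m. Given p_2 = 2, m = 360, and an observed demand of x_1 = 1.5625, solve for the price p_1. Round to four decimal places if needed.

MU_x_1 = 9/x_1, MU_x_2 = 1. Tangency: 9/x_1 = p_1/p_2.
So x_1*(p_1,p_2) = 9·p_2/p_1, independent of income; and x_2* = (m − 9·p_2)/p_2.
Set x_1* = 1.5625 in the demand function and solve for p_1: p_1 = 11.52.

p_1 = 11.52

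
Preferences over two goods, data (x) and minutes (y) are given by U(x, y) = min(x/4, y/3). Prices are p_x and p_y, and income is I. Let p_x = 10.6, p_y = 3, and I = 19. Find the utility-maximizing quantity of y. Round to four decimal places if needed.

y* = 1.1089

Demand: x*(p_x,p_y,I) = 4·I/(4·p_x + 3·p_y), y* = 3·I/(4·p_x + 3·p_y).
Here 4·10.6 + 3·3 = 51.4, giving y* = 1.1089.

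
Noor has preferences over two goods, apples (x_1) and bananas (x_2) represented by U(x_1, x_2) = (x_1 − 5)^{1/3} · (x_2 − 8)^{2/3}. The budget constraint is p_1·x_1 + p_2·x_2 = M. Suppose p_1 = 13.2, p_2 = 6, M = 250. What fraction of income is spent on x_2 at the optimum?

This is Cobb-Douglas in (x_1−5, x_2−8): tangency gives 1/3·p_2·(x_2−8) = 2/3·p_1·(x_1−5).
Substituting into the budget: x_1* = 5 + 1/3·(M − 5·p_1 − 8·p_2)/p_1, and x_2* = 8 + 2/3·(…)/p_2.
Discretionary income = 250 − 5·13.2 − 8·6 = 136; x_1* = 5 + 1/3·136/13.2 = 8.4343; x_2* = 8 + 2/3·136/6 = 23.1111.
Expenditure on x_2: 6·23.1111 = 138.6667; share = 0.5547.

share on x_2 = 0.5547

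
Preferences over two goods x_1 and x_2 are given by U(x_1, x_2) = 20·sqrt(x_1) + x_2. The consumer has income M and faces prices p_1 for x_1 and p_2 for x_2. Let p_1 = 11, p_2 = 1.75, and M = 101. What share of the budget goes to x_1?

share on x_1 = 0.2757

MU_x_1 = 10/√x_1, MU_x_2 = 1. Tangency: 10/√x_1 = p_1/p_2.
Thus x_1* = (10·p_2/p_1)² — independent of M — with the rest of income spent on x_2.
Plugging in: x_1* = (10·1.75/11)² = 2.531, x_2* = 41.8052.
Expenditure on x_1: 11·2.531 = 27.8409; share = 0.2757.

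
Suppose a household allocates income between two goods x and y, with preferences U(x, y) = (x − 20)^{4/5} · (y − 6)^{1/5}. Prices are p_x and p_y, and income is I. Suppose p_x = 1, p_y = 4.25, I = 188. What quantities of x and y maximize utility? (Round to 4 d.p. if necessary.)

x* = 134, y* = 12.7059

Let x' = x−20, y' = y−6. MRS = 4·y'/x' = p_x/p_y.
Substituting into the budget: x* = 20 + 0.8·(I − 20·p_x − 6·p_y)/p_x, and y* = 6 + 0.2·(…)/p_y.
Discretionary income = 188 − 20·1 − 6·4.25 = 142.5; x* = 20 + 0.8·142.5/1 = 134; y* = 6 + 0.2·142.5/4.25 = 12.7059.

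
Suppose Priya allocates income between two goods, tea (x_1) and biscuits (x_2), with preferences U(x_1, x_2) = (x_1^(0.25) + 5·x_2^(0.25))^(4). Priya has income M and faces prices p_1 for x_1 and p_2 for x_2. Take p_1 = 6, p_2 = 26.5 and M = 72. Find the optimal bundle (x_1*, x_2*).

With the ratio pinned down, the budget gives x_1* = M/(p_1 + p_2·(x_2/x_1)) and x_2* = (x_2/x_1)·x_1*.
Numerically x_2/x_1 = 1.179869, so x_1* = 72/(6 + 26.5·1.179869) = 1.932 and x_2* = 1.179869·1.932 = 2.2795.

x_1* = 1.932, x_2* = 2.2795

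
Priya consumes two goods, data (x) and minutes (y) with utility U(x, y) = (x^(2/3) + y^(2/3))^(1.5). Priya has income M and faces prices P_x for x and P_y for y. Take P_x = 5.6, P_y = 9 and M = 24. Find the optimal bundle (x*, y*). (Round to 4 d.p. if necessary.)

x* = 3.0896, y* = 0.7443

MU_x ∝ x^(-1/3), MU_y ∝ y^(-1/3), so MRS = (y/x)^(1/3) = P_x/P_y.
Hence y/x = (P_x/P_y)^(1/(1/3)), i.e. raised to the 3 power.
With the ratio pinned down, the budget gives x* = M/(P_x + P_y·(y/x)) and y* = (y/x)·x*.
Numerically y/x = 0.2409, so x* = 24/(5.6 + 9·0.2409) = 3.0896 and y* = 0.2409·3.0896 = 0.7443.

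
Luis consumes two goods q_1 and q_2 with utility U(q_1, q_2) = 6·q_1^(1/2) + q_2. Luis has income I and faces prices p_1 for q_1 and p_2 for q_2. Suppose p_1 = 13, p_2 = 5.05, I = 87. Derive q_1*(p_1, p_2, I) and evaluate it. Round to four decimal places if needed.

Solve: √q_1 = 3·p_2/p_1, so q_1*(p_1,p_2) = (3·p_2/p_1)², and q_2* = (I − p_1·q_1*)/p_2.
Plugging in: q_1* = (3·5.05/13)² = 1.3581.

q_1* = 1.3581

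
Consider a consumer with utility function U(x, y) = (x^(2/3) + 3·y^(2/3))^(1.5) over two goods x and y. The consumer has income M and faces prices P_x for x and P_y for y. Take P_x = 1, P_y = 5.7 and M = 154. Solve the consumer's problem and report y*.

y* = 12.2621

MRS = MU_x/MU_y = (1/3)·(y/x)^(1/3). Set equal to P_x/P_y.
Hence y/x = (3·P_x/P_y)^(1/(1/3)), i.e. raised to the 3 power.
Substitute y = (y/x)·x into the budget: x* = M/(P_x + P_y·(y/x)).
Numerically y/x = 0.145794, so x* = 154/(1 + 5.7·0.145794) = 84.1059 and y* = 0.145794·84.1059 = 12.2621.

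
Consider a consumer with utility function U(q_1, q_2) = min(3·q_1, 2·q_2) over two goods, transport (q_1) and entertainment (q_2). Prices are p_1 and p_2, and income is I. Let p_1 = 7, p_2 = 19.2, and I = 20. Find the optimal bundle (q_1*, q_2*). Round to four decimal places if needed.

q_1* = 0.5587, q_2* = 0.838

Leontief preferences: the optimum is at the kink where q_1/2 = q_2/3, i.e. q_2 = (3/2)·q_1.
Budget: p_1·q_1 + p_2·(3/2)·q_1 = I, so (2·p_1 + 3·p_2)·q_1 = 2·I.
Demand: q_1*(p_1,p_2,I) = 2·I/(2·p_1 + 3·p_2), q_2* = 3·I/(2·p_1 + 3·p_2).
Here 2·7 + 3·19.2 = 71.6, giving q_1* = 0.5587 and q_2* = 0.838.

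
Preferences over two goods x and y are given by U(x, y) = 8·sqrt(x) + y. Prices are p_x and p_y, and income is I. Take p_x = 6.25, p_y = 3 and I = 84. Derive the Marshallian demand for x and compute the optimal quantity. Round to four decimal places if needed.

Set MRS = p_x/p_y: 4·x^(−1/2) = p_x/p_y.
Solve: √x = 4·p_y/p_x, so x*(p_x,p_y) = (4·p_y/p_x)², and y* = (I − p_x·x*)/p_y.
Plugging in: x* = (4·3/6.25)² = 3.6864.

x* = 3.6864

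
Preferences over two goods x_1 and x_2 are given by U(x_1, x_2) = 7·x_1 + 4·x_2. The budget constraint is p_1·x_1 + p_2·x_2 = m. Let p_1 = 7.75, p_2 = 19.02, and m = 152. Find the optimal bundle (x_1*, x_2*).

x_1* = 19.6129, x_2* = 0

Linear utility — the consumer picks whichever good has higher MU/price: 7/7.75 = 0.9032 vs 4/19.02 = 0.2103.
x_1 gives more utility per dollar, so spend all income on x_1: x_1* = m/p_1, x_2* = 0.
Numerically: x_1* = 19.6129, x_2* = 0.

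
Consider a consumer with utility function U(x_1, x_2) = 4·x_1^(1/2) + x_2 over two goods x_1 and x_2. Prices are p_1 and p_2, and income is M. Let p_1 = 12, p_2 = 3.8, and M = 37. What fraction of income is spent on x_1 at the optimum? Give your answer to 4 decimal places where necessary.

share on x_1 = 0.1301

MU_x_1 = 2/√x_1, MU_x_2 = 1. Tangency: 2/√x_1 = p_1/p_2.
Solve: √x_1 = 2·p_2/p_1, so x_1*(p_1,p_2) = (2·p_2/p_1)², and x_2* = (M − p_1·x_1*)/p_2.
Plugging in: x_1* = (2·3.8/12)² = 0.4011, x_2* = 8.4702.
Expenditure on x_1: 12·0.4011 = 4.8133; share = 0.1301.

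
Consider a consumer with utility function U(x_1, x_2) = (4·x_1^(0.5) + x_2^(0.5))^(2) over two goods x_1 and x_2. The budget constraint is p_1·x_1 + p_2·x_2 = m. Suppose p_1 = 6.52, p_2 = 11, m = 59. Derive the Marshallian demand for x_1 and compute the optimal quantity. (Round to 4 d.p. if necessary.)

x_1* = 8.7258

MRS = MU_x_1/MU_x_2 = 4·(x_2/x_1)^(0.5). Set equal to p_1/p_2.
Solve for the ratio: x_2/x_1 = [(1/4)·p_1/p_2]^(2).
Substitute x_2 = (x_2/x_1)·x_1 into the budget: x_1* = m/(p_1 + p_2·(x_2/x_1)).
Numerically x_2/x_1 = 0.021958, so x_1* = 59/(6.52 + 11·0.021958) = 8.7258.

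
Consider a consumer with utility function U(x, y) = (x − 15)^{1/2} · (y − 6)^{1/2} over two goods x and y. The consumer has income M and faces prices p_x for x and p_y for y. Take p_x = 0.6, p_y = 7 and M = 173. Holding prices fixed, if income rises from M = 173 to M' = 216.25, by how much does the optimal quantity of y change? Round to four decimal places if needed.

Δy* = 3.0893

This is Cobb-Douglas in (x−15, y−6): tangency gives 0.5·p_y·(y−6) = 0.5·p_x·(x−15).
Substituting into the budget: x* = 15 + 0.5·(M − 15·p_x − 6·p_y)/p_x, and y* = 6 + 0.5·(…)/p_y.
Discretionary income = 173 − 15·0.6 − 6·7 = 122; y* = 6 + 0.5·122/7 = 14.7143.
At M' = 216.25: y* = 17.8036. Change: 17.8036 − 14.7143 = 3.0893.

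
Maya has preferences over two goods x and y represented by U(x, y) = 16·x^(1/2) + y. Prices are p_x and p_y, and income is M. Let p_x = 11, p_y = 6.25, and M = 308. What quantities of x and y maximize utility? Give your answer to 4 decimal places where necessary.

MU_x = 8/√x, MU_y = 1. Tangency: 8/√x = p_x/p_y.
Thus x* = (8·p_y/p_x)² — independent of M — with the rest of income spent on y.
Plugging in: x* = (8·6.25/11)² = 20.6612, y* = 12.9164.

x* = 20.6612, y* = 12.9164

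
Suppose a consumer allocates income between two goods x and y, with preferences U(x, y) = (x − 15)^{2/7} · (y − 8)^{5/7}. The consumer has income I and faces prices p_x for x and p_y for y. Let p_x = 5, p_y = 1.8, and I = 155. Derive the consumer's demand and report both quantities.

x* = 18.7486, y* = 34.0317

MRS = (2/5)·(y−8)/(x−15). Tangency with p_x/p_y gives y−8 = (5/2)·(p_x/p_y)·(x−15).
Substituting into the budget: x* = 15 + 2/7·(I − 15·p_x − 8·p_y)/p_x, and y* = 8 + 5/7·(…)/p_y.
Discretionary income = 155 − 15·5 − 8·1.8 = 65.6; x* = 15 + 2/7·65.6/5 = 18.7486; y* = 8 + 5/7·65.6/1.8 = 34.0317.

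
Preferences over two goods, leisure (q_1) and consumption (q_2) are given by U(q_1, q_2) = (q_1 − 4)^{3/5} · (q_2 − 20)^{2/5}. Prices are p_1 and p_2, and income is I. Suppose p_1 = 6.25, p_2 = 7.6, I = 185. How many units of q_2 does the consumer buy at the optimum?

q_2* = 20.4211

Let q_1' = q_1−4, q_2' = q_2−20. MRS = (3/2)·q_2'/q_1' = p_1/p_2.
Substituting into the budget: q_1* = 4 + 0.6·(I − 4·p_1 − 20·p_2)/p_1, and q_2* = 20 + 0.4·(…)/p_2.
Discretionary income = 185 − 4·6.25 − 20·7.6 = 8; q_2* = 20 + 0.4·8/7.6 = 20.4211.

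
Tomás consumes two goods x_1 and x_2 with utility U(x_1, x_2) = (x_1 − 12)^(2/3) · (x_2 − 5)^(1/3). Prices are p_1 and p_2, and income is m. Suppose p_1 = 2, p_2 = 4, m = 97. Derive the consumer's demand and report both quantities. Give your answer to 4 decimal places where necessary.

x_1* = 29.6667, x_2* = 9.4167

MRS = 2·(x_2−5)/(x_1−12). Tangency with p_1/p_2 gives x_2−5 = (1/2)·(p_1/p_2)·(x_1−12).
Substituting into the budget: x_1* = 12 + 2/3·(m − 12·p_1 − 5·p_2)/p_1, and x_2* = 5 + 1/3·(…)/p_2.
Discretionary income = 97 − 12·2 − 5·4 = 53; x_1* = 12 + 2/3·53/2 = 29.6667; x_2* = 5 + 1/3·53/4 = 9.4167.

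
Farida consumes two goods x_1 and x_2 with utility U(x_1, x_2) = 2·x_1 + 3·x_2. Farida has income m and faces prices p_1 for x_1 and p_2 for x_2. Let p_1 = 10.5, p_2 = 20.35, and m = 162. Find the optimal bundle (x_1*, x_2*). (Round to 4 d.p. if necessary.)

x_1* = 15.4286, x_2* = 0

Perfect substitutes: compare marginal utility per dollar. 2/p_1 vs 3/p_2 → 0.1905 vs 0.1474.
x_1 gives more utility per dollar, so spend all income on x_1: x_1* = m/p_1, x_2* = 0.
Numerically: x_1* = 15.4286, x_2* = 0.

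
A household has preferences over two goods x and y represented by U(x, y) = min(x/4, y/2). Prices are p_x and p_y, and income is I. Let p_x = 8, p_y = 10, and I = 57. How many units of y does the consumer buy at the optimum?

With perfect complements, no substitution: consume in ratio x:y = 4:2.
Budget: p_x·x + p_y·(1/2)·x = I, so (4·p_x + 2·p_y)·x = 4·I.
Demand: x*(p_x,p_y,I) = 4·I/(4·p_x + 2·p_y), y* = 2·I/(4·p_x + 2·p_y).
Here 4·8 + 2·10 = 52, giving y* = 2.1923.

y* = 2.1923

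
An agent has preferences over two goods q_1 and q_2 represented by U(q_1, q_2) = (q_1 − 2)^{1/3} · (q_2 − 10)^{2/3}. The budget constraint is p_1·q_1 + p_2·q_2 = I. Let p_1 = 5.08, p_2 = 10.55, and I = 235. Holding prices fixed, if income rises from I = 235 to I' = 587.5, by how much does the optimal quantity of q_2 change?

Δq_2* = 22.2749

Let q_1' = q_1−2, q_2' = q_2−10. MRS = (1/2)·q_2'/q_1' = p_1/p_2.
Substituting into the budget: q_1* = 2 + 1/3·(I − 2·p_1 − 10·p_2)/p_1, and q_2* = 10 + 2/3·(…)/p_2.
Discretionary income = 235 − 2·5.08 − 10·10.55 = 119.34; q_2* = 10 + 2/3·119.34/10.55 = 17.5412.
At I' = 587.5: q_2* = 39.8161. Change: 39.8161 − 17.5412 = 22.2749.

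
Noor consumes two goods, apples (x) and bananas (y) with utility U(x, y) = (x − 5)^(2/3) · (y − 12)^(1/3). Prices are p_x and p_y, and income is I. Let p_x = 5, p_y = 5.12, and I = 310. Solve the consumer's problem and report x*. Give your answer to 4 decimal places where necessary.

This is Cobb-Douglas in (x−5, y−12): tangency gives 2/3·p_y·(y−12) = 1/3·p_x·(x−5).
After buying the subsistence bundle (5, 12), a share 2/3 of the remaining income goes to x: x* = 5 + 2/3·(I − 5p_x − 12p_y)/p_x.
Discretionary income = 310 − 5·5 − 12·5.12 = 223.56; x* = 5 + 2/3·223.56/5 = 34.808.

x* = 34.808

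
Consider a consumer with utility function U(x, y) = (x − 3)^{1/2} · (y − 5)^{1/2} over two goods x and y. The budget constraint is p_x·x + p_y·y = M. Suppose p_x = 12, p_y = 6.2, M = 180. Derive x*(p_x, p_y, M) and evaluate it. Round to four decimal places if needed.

x* = 7.7083

MRS = (y−5)/(x−3). Tangency with p_x/p_y gives y−5 = (p_x/p_y)·(x−3).
After buying the subsistence bundle (3, 5), a share 0.5 of the remaining income goes to x: x* = 3 + 0.5·(M − 3p_x − 5p_y)/p_x.
Discretionary income = 180 − 3·12 − 5·6.2 = 113; x* = 3 + 0.5·113/12 = 7.7083.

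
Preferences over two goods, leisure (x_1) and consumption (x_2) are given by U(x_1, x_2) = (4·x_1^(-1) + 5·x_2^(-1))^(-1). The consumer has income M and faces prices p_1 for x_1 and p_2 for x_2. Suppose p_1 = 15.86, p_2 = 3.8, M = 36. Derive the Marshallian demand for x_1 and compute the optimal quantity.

Substitute x_2 = (x_2/x_1)·x_1 into the budget: x_1* = M/(p_1 + p_2·(x_2/x_1)).
Numerically x_2/x_1 = 2.284098, so x_1* = 36/(15.86 + 3.8·2.284098) = 1.467.

x_1* = 1.467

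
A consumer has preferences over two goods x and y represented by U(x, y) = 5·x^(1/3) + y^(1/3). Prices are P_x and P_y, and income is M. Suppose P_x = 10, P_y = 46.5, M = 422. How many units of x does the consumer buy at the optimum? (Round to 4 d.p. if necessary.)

From the CES first-order condition, 5·(y/x)^(2/3) = P_x/P_y.
Hence y/x = ((1/5)·P_x/P_y)^(1/(2/3)), i.e. raised to the 1.5 power.
With the ratio pinned down, the budget gives x* = M/(P_x + P_y·(y/x)) and y* = (y/x)·x*.
Numerically y/x = 0.00892, so x* = 422/(10 + 46.5·0.00892) = 40.5193.

x* = 40.5193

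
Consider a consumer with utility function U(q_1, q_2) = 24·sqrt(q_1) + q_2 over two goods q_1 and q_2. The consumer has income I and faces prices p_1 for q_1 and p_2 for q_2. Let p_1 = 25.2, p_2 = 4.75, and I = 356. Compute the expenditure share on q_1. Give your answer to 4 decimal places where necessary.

share on q_1 = 0.3622

Solve: √q_1 = 12·p_2/p_1, so q_1*(p_1,p_2) = (12·p_2/p_1)², and q_2* = (I − p_1·q_1*)/p_2.
Plugging in: q_1* = (12·4.75/25.2)² = 5.1162, q_2* = 47.8045.
Expenditure on q_1: 25.2·5.1162 = 128.9286; share = 0.3622.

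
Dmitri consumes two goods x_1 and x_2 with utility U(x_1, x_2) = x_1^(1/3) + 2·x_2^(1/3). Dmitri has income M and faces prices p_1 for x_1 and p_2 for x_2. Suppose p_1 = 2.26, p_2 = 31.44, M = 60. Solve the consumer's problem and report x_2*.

x_2* = 0.8231

MU_x_1 ∝ x_1^(-2/3), MU_x_2 ∝ 2·x_2^(-2/3), so MRS = (1/2)·(x_2/x_1)^(2/3) = p_1/p_2.
Solve for the ratio: x_2/x_1 = [2·p_1/p_2]^(1.5).
Substitute x_2 = (x_2/x_1)·x_1 into the budget: x_1* = M/(p_1 + p_2·(x_2/x_1)).
Numerically x_2/x_1 = 0.054511, so x_1* = 60/(2.26 + 31.44·0.054511) = 15.0988 and x_2* = 0.054511·15.0988 = 0.8231.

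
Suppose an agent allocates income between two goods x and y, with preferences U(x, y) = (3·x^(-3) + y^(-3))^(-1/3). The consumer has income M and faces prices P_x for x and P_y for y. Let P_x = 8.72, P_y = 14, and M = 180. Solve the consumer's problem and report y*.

From the CES first-order condition, 3·(y/x)^(4) = P_x/P_y.
Solve for the ratio: y/x = [(1/3)·P_x/P_y]^(0.25).
With the ratio pinned down, the budget gives x* = M/(P_x + P_y·(y/x)) and y* = (y/x)·x*.
Numerically y/x = 0.67502, so x* = 180/(8.72 + 14·0.67502) = 9.9063 and y* = 0.67502·9.9063 = 6.6869.

y* = 6.6869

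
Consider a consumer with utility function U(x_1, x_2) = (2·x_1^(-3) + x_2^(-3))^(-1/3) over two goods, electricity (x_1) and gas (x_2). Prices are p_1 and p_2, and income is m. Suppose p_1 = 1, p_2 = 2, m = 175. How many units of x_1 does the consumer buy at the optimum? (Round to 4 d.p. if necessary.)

x_1* = 72.4874

MRS = MU_x_1/MU_x_2 = 2·(x_2/x_1)^(4). Set equal to p_1/p_2.
Solve for the ratio: x_2/x_1 = [(1/2)·p_1/p_2]^(0.25).
Substitute x_2 = (x_2/x_1)·x_1 into the budget: x_1* = m/(p_1 + p_2·(x_2/x_1)).
Numerically x_2/x_1 = 0.707107, so x_1* = 175/(1 + 2·0.707107) = 72.4874.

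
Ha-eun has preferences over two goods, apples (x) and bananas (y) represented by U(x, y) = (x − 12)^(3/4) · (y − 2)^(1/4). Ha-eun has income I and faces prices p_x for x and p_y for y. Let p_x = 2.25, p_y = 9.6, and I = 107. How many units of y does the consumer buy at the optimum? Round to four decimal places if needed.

y* = 3.5833

Let x' = x−12, y' = y−2. MRS = 3·y'/x' = p_x/p_y.
Substituting into the budget: x* = 12 + 0.75·(I − 12·p_x − 2·p_y)/p_x, and y* = 2 + 0.25·(…)/p_y.
Discretionary income = 107 − 12·2.25 − 2·9.6 = 60.8; y* = 2 + 0.25·60.8/9.6 = 3.5833.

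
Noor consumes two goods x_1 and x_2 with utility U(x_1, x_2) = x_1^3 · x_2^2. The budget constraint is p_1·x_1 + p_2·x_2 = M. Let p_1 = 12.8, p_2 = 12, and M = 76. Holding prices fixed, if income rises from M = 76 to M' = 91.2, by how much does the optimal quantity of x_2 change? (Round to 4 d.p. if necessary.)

MU_x_1/MU_x_2 = (3·x_2)/(2·x_1); tangency sets this equal to p_1/p_2.
Rearranging, p_2·x_2 = (2/3)·p_1·x_1. Substituting into the budget gives p_1·x_1·(1 + (2/3)) = M.
Demand: x_1*(p_1,p_2,M) = 0.6·M/p_1 and x_2* = 0.4·M/p_2.
At p_1=12.8, p_2=12, M=76: x_2* = 0.4·76/12 = 2.5333.
At M' = 91.2: x_2* = 3.04. Change: 3.04 − 2.5333 = 0.5067.

Δx_2* = 0.5067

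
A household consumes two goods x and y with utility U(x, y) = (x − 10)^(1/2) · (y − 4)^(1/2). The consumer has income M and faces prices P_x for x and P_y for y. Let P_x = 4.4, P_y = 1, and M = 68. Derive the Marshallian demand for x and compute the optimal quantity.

x* = 12.2727

MRS = (y−4)/(x−10). Tangency with P_x/P_y gives y−4 = (P_x/P_y)·(x−10).
Substituting into the budget: x* = 10 + 0.5·(M − 10·P_x − 4·P_y)/P_x, and y* = 4 + 0.5·(…)/P_y.
Discretionary income = 68 − 10·4.4 − 4·1 = 20; x* = 10 + 0.5·20/4.4 = 12.2727.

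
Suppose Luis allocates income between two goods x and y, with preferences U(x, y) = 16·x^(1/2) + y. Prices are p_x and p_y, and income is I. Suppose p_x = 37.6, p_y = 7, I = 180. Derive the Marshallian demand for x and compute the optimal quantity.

Solve: √x = 8·p_y/p_x, so x*(p_x,p_y) = (8·p_y/p_x)², and y* = (I − p_x·x*)/p_y.
Plugging in: x* = (8·7/37.6)² = 2.2182.

x* = 2.2182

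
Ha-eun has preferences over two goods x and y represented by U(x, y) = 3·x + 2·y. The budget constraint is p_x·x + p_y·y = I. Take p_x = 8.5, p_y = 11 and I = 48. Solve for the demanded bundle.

x* = 5.6471, y* = 0

Linear utility — the consumer picks whichever good has higher MU/price: 3/8.5 = 0.3529 vs 2/11 = 0.1818.
x gives more utility per dollar, so spend all income on x: x* = I/p_x, y* = 0.
Numerically: x* = 5.6471, y* = 0.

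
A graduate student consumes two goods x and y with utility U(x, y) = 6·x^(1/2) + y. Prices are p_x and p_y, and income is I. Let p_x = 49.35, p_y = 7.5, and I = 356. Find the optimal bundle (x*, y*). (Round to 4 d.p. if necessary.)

Set MRS = p_x/p_y: 3·x^(−1/2) = p_x/p_y.
Thus x* = (3·p_y/p_x)² — independent of I — with the rest of income spent on y.
Plugging in: x* = (3·7.5/49.35)² = 0.2079, y* = 46.0989.

x* = 0.2079, y* = 46.0989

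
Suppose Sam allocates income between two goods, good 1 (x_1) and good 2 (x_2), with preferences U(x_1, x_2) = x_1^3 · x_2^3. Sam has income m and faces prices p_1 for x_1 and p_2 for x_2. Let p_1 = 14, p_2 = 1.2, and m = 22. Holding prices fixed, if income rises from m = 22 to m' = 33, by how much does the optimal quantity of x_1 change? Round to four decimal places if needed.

MU_x_1/MU_x_2 = (3·x_2)/(3·x_1); tangency sets this equal to p_1/p_2.
Rearranging, p_2·x_2 = p_1·x_1. Substituting into the budget gives p_1·x_1·(1 + 1) = m.
Demand: x_1*(p_1,p_2,m) = 0.5·m/p_1 and x_2* = 0.5·m/p_2.
At p_1=14, p_2=1.2, m=22: x_1* = 0.5·22/14 = 0.7857.
At m' = 33: x_1* = 1.1786. Change: 1.1786 − 0.7857 = 0.3929.

Δx_1* = 0.3929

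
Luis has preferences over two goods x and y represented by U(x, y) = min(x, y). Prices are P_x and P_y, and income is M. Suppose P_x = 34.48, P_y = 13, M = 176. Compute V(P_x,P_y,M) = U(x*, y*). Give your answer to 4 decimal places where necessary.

Demand: x*(P_x,P_y,M) = M/(P_x + P_y), y* = M/(P_x + P_y).
Here 34.48 + 13 = 47.48, giving x* = 3.7068 and y* = 3.7068.
Utility at the optimum: U(3.7068, 3.7068) = 3.7068.

V = 3.7068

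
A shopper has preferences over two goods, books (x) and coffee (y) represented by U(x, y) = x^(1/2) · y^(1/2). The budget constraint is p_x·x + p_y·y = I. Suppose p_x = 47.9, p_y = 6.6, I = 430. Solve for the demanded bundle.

Tangency: MRS = y/x = p_x/p_y.
Rearranging, p_y·y = p_x·x. Substituting into the budget gives p_x·x·(1 + 1) = I.
Demand: x*(p_x,p_y,I) = 0.5·I/p_x and y* = 0.5·I/p_y.
At p_x=47.9, p_y=6.6, I=430: x* = 0.5·430/47.9 = 4.4885, y* = 32.5758.

x* = 4.4885, y* = 32.5758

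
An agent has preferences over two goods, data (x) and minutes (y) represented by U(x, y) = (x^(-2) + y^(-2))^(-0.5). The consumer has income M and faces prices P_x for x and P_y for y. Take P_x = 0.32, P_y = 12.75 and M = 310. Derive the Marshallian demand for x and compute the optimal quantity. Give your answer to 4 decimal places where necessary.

MU_x ∝ x^(-3), MU_y ∝ y^(-3), so MRS = (y/x)^(3) = P_x/P_y.
Solve for the ratio: y/x = [P_x/P_y]^(1/3).
With the ratio pinned down, the budget gives x* = M/(P_x + P_y·(y/x)) and y* = (y/x)·x*.
Numerically y/x = 0.292783, so x* = 310/(0.32 + 12.75·0.292783) = 76.4867.

x* = 76.4867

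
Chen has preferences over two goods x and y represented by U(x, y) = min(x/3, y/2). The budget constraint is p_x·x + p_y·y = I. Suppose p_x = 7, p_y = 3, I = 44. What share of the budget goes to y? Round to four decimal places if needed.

Leontief preferences: the optimum is at the kink where x/3 = y/2, i.e. y = (2/3)·x.
Budget: p_x·x + p_y·(2/3)·x = I, so (3·p_x + 2·p_y)·x = 3·I.
Demand: x*(p_x,p_y,I) = 3·I/(3·p_x + 2·p_y), y* = 2·I/(3·p_x + 2·p_y).
Here 3·7 + 2·3 = 27, giving x* = 4.8889 and y* = 3.2593.
Expenditure on y: 3·3.2593 = 9.7778; share = 0.2222.

share on y = 0.2222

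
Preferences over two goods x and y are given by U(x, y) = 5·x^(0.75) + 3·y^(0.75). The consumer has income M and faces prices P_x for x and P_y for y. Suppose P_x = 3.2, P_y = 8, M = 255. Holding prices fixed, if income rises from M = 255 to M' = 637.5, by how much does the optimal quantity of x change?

Numerically y/x = 0.003318, so x* = 255/(3.2 + 8·0.003318) = 79.032.
At M' = 637.5: x* = 197.5799. Change: 197.5799 − 79.032 = 118.548.

Δx* = 118.548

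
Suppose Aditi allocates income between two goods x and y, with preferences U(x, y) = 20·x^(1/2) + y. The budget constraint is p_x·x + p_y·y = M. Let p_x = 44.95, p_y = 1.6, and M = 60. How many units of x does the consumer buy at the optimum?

x* = 0.1267

Plugging in: x* = (10·1.6/44.95)² = 0.1267.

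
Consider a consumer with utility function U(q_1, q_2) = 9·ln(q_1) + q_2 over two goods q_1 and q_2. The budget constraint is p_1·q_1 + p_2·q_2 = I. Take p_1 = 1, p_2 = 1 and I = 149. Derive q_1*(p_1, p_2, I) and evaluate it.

Set MRS = p_1/p_2: (9/q_1)/1 = p_1/p_2.
So q_1*(p_1,p_2) = 9·p_2/p_1, independent of income; and q_2* = (I − 9·p_2)/p_2.
At the given prices: q_1* = 9·1/1 = 9.

q_1* = 9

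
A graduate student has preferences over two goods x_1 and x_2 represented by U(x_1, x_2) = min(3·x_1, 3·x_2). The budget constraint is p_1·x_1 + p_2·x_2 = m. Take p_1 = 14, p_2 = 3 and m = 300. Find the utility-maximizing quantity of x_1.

x_1* = 17.6471

Leontief preferences: the optimum is at the kink where x_1/3 = x_2/3, i.e. x_2 = x_1.
Budget: p_1·x_1 + p_2·x_1 = m, so (3·p_1 + 3·p_2)·x_1 = 3·m.
Demand: x_1*(p_1,p_2,m) = 3·m/(3·p_1 + 3·p_2), x_2* = 3·m/(3·p_1 + 3·p_2).
Here 3·14 + 3·3 = 51, giving x_1* = 17.6471.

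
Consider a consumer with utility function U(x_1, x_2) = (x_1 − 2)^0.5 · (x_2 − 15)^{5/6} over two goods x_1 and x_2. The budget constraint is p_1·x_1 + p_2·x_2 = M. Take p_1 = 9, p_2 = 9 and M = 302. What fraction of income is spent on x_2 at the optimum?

MRS = (3/5)·(x_2−15)/(x_1−2). Tangency with p_1/p_2 gives x_2−15 = (5/3)·(p_1/p_2)·(x_1−2).
After buying the subsistence bundle (2, 15), a share 0.375 of the remaining income goes to x_1: x_1* = 2 + 0.375·(M − 2p_1 − 15p_2)/p_1.
Discretionary income = 302 − 2·9 − 15·9 = 149; x_1* = 2 + 0.375·149/9 = 8.2083; x_2* = 15 + 0.625·149/9 = 25.3472.
Expenditure on x_2: 9·25.3472 = 228.125; share = 0.7554.

share on x_2 = 0.7554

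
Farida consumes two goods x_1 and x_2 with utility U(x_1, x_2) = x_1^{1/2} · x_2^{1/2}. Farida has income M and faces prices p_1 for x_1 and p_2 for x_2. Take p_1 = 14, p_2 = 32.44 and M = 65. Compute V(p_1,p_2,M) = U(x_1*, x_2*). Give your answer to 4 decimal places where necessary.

Tangency: MRS = x_2/x_1 = p_1/p_2.
Rearranging, p_2·x_2 = p_1·x_1. Substituting into the budget gives p_1·x_1·(1 + 1) = M.
Demand: x_1*(p_1,p_2,M) = 0.5·M/p_1 and x_2* = 0.5·M/p_2.
At p_1=14, p_2=32.44, M=65: x_1* = 0.5·65/14 = 2.3214, x_2* = 1.0018.
Utility at the optimum: U(2.3214, 1.0018) = 1.525.

V = 1.525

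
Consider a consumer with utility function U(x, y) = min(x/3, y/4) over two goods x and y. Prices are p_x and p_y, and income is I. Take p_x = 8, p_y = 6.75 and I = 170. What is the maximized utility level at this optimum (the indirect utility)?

V = 3.3333

Leontief preferences: the optimum is at the kink where x/3 = y/4, i.e. y = (4/3)·x.
Budget: p_x·x + p_y·(4/3)·x = I, so (3·p_x + 4·p_y)·x = 3·I.
Demand: x*(p_x,p_y,I) = 3·I/(3·p_x + 4·p_y), y* = 4·I/(3·p_x + 4·p_y).
Here 3·8 + 4·6.75 = 51, giving x* = 10 and y* = 13.3333.
Utility at the optimum: U(10, 13.3333) = 3.3333.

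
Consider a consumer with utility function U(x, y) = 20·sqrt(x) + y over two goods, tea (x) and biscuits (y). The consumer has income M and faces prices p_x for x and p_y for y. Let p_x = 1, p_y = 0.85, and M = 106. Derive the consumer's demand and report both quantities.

MU_x = 10/√x, MU_y = 1. Tangency: 10/√x = p_x/p_y.
Solve: √x = 10·p_y/p_x, so x*(p_x,p_y) = (10·p_y/p_x)², and y* = (M − p_x·x*)/p_y.
Plugging in: x* = (10·0.85/1)² = 72.25, y* = 39.7059.

x* = 72.25, y* = 39.7059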